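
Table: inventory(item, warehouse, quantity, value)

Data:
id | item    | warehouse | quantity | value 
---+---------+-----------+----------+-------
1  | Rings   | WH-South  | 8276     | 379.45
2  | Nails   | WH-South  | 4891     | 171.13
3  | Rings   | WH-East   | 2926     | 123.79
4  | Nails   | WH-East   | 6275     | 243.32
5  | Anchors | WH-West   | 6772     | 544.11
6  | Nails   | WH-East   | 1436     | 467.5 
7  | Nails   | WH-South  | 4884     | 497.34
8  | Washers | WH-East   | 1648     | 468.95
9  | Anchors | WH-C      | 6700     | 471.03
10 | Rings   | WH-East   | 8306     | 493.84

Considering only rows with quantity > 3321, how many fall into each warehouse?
SELECT warehouse, COUNT(*)
FROM inventory
WHERE quantity > 3321
GROUP BY warehouse

Note: WHERE filters rows before grouping.

Result:
  WH-C: 1
  WH-East: 2
  WH-South: 3
  WH-West: 1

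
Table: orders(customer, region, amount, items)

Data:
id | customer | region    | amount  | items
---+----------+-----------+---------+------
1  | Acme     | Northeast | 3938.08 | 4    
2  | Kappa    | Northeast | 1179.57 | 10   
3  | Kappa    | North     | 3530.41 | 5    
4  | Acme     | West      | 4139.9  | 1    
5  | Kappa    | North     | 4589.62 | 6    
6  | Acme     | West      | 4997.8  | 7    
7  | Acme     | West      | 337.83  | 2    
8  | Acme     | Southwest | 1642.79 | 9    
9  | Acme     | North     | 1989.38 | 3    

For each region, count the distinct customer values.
SELECT region, COUNT(DISTINCT customer)
FROM orders
GROUP BY region

Result:
  North: 2 distinct
  Northeast: 2 distinct
  Southwest: 1 distinct
  West: 1 distinct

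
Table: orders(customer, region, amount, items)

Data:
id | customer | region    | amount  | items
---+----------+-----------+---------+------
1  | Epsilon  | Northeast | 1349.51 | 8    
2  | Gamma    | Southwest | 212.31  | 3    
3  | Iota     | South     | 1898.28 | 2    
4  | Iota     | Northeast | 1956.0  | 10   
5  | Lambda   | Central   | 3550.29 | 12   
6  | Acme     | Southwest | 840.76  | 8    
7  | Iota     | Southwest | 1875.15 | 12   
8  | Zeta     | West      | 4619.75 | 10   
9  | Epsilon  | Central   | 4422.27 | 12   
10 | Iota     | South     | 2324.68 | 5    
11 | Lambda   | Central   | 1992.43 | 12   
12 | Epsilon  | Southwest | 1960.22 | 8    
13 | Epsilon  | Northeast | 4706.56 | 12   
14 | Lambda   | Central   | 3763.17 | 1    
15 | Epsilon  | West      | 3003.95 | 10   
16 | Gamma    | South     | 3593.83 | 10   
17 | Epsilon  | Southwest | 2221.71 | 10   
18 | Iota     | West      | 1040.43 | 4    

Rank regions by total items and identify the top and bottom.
SELECT region, SUM(items)
FROM orders
GROUP BY region
ORDER BY SUM(items)

All groups:
  South: 17
  West: 24
  Northeast: 30
  Central: 37
  Southwest: 41

Highest: Southwest (41)
Lowest: South (17)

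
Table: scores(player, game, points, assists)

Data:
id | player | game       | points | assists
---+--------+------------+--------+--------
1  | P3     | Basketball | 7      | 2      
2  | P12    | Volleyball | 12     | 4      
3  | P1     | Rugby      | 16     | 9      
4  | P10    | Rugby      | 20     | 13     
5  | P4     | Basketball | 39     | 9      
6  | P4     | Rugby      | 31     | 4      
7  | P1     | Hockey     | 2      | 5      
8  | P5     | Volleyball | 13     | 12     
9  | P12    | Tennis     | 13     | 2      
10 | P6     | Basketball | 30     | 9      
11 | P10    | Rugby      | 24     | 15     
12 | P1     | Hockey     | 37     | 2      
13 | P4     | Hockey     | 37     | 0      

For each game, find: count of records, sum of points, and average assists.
SELECT game,
       COUNT(*) as cnt,
       SUM(points) as total_points,
       AVG(assists) as avg_assists
FROM scores
GROUP BY game

Result:
  Basketball: 3 records, 76 total points, 6.67 avg assists
  Hockey: 3 records, 76 total points, 2.33 avg assists
  Rugby: 4 records, 91 total points, 10.25 avg assists
  Tennis: 1 records, 13 total points, 2.00 avg assists
  Volleyball: 2 records, 25 total points, 8.00 avg assists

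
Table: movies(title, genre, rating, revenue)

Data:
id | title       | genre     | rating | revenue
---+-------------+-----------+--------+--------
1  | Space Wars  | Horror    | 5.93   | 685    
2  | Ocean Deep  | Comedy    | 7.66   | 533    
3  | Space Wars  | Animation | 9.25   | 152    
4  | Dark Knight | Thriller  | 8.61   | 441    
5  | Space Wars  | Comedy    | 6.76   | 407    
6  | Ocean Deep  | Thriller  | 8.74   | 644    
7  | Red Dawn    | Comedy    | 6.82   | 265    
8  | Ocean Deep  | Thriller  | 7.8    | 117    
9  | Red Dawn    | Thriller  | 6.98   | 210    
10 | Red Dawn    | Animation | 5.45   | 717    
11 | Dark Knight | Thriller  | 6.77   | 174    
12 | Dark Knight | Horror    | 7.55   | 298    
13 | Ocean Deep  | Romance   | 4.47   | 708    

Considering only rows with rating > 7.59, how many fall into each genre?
SELECT genre, COUNT(*)
FROM movies
WHERE rating > 7.59
GROUP BY genre

Note: WHERE filters rows before grouping.

Result:
  Animation: 1
  Comedy: 1
  Thriller: 3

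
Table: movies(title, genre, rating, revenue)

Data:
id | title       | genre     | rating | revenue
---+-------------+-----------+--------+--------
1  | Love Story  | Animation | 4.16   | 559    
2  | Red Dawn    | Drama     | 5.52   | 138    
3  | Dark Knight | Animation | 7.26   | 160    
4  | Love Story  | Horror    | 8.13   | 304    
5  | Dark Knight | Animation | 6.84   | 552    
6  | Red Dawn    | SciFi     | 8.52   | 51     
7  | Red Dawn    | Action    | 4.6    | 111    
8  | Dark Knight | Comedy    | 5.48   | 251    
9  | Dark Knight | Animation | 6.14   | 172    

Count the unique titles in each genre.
SELECT genre, COUNT(DISTINCT title)
FROM movies
GROUP BY genre

Result:
  Action: 1 distinct
  Animation: 2 distinct
  Comedy: 1 distinct
  Drama: 1 distinct
  Horror: 1 distinct
  SciFi: 1 distinct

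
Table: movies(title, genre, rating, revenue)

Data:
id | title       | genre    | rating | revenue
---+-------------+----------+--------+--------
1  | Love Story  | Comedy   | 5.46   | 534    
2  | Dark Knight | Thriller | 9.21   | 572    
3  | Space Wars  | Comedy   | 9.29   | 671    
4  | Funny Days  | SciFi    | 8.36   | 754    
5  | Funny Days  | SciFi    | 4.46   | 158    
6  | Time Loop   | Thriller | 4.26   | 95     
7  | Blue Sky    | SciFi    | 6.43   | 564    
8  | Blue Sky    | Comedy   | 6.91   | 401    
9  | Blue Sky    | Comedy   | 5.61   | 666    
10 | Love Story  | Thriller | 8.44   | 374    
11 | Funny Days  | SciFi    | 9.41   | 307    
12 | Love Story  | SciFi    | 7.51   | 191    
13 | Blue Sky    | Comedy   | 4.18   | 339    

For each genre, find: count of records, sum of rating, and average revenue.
SELECT genre,
       COUNT(*) as cnt,
       SUM(rating) as total_rating,
       AVG(revenue) as avg_revenue
FROM movies
GROUP BY genre

Result:
  Comedy: 5 records, 31.45 total rating, 522.20 avg revenue
  SciFi: 5 records, 36.17 total rating, 394.80 avg revenue
  Thriller: 3 records, 21.91 total rating, 347.00 avg revenue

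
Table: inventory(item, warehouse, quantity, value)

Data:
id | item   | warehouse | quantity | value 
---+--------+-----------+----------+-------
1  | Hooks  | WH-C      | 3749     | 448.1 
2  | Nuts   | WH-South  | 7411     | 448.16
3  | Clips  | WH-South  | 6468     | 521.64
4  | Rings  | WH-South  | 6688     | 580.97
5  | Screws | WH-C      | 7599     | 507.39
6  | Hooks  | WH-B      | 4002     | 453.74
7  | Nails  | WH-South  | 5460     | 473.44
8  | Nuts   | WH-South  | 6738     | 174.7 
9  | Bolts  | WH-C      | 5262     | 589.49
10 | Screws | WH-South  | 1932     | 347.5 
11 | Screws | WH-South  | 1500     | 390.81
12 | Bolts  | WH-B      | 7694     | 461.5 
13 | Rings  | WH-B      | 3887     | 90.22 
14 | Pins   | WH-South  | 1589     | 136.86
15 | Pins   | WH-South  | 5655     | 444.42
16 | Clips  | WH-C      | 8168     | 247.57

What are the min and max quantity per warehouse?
SELECT warehouse, MIN(quantity), MAX(quantity)
FROM inventory
GROUP BY warehouse

Result:
  WH-B: min=3887, max=7694
  WH-C: min=3749, max=8168
  WH-South: min=1500, max=7411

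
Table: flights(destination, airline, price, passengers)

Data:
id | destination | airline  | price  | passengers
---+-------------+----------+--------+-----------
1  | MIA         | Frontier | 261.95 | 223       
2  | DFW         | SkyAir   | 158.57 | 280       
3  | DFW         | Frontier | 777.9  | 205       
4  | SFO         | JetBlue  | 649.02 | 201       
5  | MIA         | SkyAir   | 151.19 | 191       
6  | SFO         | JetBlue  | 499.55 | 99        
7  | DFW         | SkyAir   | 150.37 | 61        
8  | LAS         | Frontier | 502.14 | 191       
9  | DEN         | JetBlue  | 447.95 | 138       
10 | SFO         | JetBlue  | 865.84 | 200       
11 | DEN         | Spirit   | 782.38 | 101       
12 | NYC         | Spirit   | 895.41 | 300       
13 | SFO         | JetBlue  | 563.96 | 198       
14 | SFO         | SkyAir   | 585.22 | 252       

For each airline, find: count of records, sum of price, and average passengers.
SELECT airline,
       COUNT(*) as cnt,
       SUM(price) as total_price,
       AVG(passengers) as avg_passengers
FROM flights
GROUP BY airline

Result:
  Frontier: 3 records, 1541.99 total price, 206.33 avg passengers
  JetBlue: 5 records, 3026.32 total price, 167.20 avg passengers
  SkyAir: 4 records, 1045.35 total price, 196.00 avg passengers
  Spirit: 2 records, 1677.79 total price, 200.50 avg passengers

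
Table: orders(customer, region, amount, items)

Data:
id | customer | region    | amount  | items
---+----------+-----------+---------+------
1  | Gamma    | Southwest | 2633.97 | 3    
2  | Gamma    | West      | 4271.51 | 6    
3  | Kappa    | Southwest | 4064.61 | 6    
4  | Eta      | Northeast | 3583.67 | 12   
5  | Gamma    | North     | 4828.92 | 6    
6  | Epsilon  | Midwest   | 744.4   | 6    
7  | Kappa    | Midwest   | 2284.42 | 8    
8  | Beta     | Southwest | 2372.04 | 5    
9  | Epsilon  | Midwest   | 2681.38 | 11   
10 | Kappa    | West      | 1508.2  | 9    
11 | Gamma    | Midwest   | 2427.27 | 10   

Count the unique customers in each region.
SELECT region, COUNT(DISTINCT customer)
FROM orders
GROUP BY region

Result:
  Midwest: 3 distinct
  North: 1 distinct
  Northeast: 1 distinct
  Southwest: 3 distinct
  West: 2 distinct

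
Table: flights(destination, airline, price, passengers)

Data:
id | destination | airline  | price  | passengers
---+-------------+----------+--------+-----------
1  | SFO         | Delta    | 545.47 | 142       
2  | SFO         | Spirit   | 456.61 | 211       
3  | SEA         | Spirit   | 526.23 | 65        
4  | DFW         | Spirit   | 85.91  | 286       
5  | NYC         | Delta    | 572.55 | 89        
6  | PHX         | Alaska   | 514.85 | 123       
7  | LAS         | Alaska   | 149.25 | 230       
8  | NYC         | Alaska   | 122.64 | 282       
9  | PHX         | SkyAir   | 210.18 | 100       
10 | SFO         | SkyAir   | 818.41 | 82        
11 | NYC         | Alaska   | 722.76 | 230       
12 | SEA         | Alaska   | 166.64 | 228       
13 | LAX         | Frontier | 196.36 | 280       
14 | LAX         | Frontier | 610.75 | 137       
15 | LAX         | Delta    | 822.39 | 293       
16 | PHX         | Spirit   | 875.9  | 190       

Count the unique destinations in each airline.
SELECT airline, COUNT(DISTINCT destination)
FROM flights
GROUP BY airline

Result:
  Alaska: 4 distinct
  Delta: 3 distinct
  Frontier: 1 distinct
  SkyAir: 2 distinct
  Spirit: 4 distinct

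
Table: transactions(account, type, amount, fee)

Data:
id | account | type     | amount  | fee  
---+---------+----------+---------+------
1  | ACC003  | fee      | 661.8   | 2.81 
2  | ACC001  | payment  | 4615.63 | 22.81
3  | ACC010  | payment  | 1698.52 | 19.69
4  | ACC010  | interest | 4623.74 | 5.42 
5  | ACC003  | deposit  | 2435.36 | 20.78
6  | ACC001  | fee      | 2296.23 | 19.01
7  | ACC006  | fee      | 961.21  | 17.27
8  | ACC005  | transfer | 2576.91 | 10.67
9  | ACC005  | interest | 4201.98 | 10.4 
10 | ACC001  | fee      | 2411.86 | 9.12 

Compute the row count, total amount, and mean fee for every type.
SELECT type,
       COUNT(*) as cnt,
       SUM(amount) as total_amount,
       AVG(fee) as avg_fee
FROM transactions
GROUP BY type

Result:
  deposit: 1 records, 2435.36 total amount, 20.78 avg fee
  fee: 4 records, 6331.10 total amount, 12.05 avg fee
  interest: 2 records, 8825.72 total amount, 7.91 avg fee
  payment: 2 records, 6314.15 total amount, 21.25 avg fee
  transfer: 1 records, 2576.91 total amount, 10.67 avg fee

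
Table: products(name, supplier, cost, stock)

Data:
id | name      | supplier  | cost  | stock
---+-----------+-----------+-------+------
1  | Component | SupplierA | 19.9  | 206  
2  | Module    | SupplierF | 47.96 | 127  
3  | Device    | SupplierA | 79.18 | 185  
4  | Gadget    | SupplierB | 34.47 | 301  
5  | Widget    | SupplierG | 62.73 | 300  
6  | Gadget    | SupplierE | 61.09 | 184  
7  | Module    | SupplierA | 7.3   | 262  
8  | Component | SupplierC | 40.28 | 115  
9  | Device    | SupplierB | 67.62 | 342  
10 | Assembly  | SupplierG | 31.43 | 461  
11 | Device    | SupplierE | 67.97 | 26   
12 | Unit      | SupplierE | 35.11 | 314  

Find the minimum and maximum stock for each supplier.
SELECT supplier, MIN(stock), MAX(stock)
FROM products
GROUP BY supplier

Result:
  SupplierA: min=185, max=262
  SupplierB: min=301, max=342
  SupplierC: min=115, max=115
  SupplierE: min=26, max=314
  SupplierF: min=127, max=127
  SupplierG: min=300, max=461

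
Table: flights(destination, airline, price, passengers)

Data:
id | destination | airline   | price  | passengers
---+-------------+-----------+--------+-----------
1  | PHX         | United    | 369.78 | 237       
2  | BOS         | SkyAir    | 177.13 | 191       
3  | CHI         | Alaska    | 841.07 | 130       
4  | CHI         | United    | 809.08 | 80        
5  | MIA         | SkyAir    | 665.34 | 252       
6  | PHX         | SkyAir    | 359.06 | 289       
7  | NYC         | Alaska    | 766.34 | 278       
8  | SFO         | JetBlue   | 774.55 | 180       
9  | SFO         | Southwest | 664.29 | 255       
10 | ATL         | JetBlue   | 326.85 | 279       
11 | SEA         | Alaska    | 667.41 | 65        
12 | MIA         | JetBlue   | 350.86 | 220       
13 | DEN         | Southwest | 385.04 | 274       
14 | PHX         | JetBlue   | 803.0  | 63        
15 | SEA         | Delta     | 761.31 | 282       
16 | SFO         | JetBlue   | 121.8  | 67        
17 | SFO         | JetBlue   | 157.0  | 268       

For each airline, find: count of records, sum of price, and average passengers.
SELECT airline,
       COUNT(*) as cnt,
       SUM(price) as total_price,
       AVG(passengers) as avg_passengers
FROM flights
GROUP BY airline

Result:
  Alaska: 3 records, 2274.82 total price, 157.67 avg passengers
  Delta: 1 records, 761.31 total price, 282.00 avg passengers
  JetBlue: 6 records, 2534.06 total price, 179.50 avg passengers
  SkyAir: 3 records, 1201.53 total price, 244.00 avg passengers
  Southwest: 2 records, 1049.33 total price, 264.50 avg passengers
  United: 2 records, 1178.86 total price, 158.50 avg passengers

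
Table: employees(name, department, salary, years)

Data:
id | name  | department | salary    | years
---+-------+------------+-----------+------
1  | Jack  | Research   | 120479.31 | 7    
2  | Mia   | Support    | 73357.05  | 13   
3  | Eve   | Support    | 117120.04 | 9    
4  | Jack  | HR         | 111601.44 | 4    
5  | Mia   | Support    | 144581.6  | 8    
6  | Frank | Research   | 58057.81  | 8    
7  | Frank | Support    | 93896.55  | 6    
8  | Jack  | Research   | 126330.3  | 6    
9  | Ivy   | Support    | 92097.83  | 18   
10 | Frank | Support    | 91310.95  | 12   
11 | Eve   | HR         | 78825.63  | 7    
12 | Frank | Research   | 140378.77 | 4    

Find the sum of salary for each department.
SELECT department, SUM(salary) as result
FROM employees
GROUP BY department

Result:
  HR: 190427.07
  Research: 445246.19
  Support: 612364.02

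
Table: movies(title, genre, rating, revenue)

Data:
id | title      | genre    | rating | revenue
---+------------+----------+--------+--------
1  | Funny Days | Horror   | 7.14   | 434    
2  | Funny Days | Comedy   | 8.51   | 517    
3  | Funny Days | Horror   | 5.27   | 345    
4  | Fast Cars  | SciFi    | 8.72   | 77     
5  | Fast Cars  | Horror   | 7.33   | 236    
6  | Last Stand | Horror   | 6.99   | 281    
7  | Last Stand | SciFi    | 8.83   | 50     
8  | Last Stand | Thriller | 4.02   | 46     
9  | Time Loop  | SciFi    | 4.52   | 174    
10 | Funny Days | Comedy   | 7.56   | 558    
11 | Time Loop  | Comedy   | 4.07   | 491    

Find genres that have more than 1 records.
SELECT genre, COUNT(*) as cnt
FROM movies
GROUP BY genre
HAVING COUNT(*) > 1

Result:
  Comedy: 3
  Horror: 4
  SciFi: 3

Note: HAVING filters groups after aggregation, WHERE filters rows before.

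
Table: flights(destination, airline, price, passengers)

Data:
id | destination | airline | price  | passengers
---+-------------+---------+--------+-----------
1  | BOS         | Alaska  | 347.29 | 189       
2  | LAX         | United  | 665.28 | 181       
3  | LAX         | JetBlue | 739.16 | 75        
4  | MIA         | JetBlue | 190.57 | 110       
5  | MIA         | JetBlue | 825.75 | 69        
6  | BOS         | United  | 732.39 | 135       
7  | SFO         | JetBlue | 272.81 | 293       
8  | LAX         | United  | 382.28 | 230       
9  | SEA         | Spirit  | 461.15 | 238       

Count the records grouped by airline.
SELECT airline, COUNT(*) as count
FROM flights
GROUP BY airline

Result:
  Alaska: 1
  JetBlue: 4
  Spirit: 1
  United: 3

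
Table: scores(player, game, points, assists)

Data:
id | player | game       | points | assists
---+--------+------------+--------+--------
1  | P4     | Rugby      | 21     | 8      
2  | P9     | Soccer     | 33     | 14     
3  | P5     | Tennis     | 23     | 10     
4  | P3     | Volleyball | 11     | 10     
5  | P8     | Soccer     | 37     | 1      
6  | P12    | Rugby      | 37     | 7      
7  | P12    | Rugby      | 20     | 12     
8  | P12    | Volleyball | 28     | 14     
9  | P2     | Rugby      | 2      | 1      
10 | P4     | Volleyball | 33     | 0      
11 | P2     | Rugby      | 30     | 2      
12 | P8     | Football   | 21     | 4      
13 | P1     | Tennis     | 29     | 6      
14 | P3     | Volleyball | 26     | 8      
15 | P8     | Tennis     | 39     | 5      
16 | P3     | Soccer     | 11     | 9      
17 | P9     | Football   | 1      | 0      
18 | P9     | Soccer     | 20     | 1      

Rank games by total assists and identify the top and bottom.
SELECT game, SUM(assists)
FROM scores
GROUP BY game
ORDER BY SUM(assists)

All groups:
  Football: 4
  Tennis: 21
  Soccer: 25
  Rugby: 30
  Volleyball: 32

Highest: Volleyball (32)
Lowest: Football (4)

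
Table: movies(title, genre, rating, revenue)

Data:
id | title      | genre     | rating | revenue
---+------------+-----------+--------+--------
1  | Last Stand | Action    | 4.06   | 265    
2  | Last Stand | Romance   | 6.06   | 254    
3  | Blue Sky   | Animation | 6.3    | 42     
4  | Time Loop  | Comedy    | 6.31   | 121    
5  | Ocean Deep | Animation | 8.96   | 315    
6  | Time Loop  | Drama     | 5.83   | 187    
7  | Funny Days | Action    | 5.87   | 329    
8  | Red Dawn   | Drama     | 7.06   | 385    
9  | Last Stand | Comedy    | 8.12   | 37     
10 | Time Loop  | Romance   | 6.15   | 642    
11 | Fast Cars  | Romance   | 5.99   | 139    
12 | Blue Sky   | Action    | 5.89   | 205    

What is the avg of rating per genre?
SELECT genre, AVG(rating) as result
FROM movies
GROUP BY genre

Result:
  Action: 5.27
  Animation: 7.63
  Comedy: 7.22
  Drama: 6.45
  Romance: 6.07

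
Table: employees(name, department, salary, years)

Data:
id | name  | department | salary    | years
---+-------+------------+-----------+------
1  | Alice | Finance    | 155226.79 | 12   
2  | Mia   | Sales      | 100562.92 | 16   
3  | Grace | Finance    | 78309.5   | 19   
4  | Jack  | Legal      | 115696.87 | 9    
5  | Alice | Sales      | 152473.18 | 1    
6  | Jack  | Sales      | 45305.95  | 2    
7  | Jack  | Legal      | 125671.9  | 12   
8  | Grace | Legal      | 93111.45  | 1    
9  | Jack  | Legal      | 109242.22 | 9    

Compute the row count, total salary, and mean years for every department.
SELECT department,
       COUNT(*) as cnt,
       SUM(salary) as total_salary,
       AVG(years) as avg_years
FROM employees
GROUP BY department

Result:
  Finance: 2 records, 233536.29 total salary, 15.50 avg years
  Legal: 4 records, 443722.44 total salary, 7.75 avg years
  Sales: 3 records, 298342.05 total salary, 6.33 avg years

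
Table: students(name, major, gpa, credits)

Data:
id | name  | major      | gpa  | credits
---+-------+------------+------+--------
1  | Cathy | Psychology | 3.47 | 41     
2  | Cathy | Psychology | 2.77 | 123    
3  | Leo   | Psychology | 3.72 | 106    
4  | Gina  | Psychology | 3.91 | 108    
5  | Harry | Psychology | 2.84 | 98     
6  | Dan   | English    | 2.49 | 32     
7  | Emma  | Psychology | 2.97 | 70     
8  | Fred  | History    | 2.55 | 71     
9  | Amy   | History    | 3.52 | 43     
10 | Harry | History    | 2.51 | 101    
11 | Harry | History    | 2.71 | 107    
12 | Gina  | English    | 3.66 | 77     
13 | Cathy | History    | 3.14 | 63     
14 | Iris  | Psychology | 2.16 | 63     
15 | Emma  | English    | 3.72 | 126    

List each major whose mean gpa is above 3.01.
SELECT major, AVG(gpa)
FROM students
GROUP BY major
HAVING AVG(gpa) > 3.01

Result:
  English: avg=3.29
  Psychology: avg=3.12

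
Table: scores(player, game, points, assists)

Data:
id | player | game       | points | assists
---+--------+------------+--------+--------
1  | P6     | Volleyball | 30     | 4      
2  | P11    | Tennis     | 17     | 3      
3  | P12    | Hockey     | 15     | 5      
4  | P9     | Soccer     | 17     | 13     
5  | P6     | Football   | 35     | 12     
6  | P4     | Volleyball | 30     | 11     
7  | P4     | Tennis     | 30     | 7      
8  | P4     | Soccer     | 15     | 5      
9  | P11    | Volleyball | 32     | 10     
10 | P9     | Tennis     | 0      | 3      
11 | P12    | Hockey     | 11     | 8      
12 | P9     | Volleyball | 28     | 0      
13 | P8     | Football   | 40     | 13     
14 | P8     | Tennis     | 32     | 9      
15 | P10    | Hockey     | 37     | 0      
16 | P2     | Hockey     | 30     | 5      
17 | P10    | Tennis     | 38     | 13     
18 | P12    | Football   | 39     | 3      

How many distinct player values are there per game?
SELECT game, COUNT(DISTINCT player)
FROM scores
GROUP BY game

Result:
  Football: 3 distinct
  Hockey: 3 distinct
  Soccer: 2 distinct
  Tennis: 5 distinct
  Volleyball: 4 distinct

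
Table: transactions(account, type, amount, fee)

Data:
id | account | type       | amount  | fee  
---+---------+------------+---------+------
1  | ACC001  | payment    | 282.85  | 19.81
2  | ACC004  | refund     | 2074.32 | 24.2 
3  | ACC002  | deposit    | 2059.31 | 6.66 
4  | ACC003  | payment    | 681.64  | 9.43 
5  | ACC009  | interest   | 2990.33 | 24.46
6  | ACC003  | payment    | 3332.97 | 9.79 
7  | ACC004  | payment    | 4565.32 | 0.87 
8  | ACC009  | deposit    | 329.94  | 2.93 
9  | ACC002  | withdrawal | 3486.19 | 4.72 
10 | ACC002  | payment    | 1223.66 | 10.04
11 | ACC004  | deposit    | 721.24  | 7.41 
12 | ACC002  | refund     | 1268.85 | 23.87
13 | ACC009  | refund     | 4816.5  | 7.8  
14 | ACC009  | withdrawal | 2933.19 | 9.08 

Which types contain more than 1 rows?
SELECT type, COUNT(*) as cnt
FROM transactions
GROUP BY type
HAVING COUNT(*) > 1

Result:
  deposit: 3
  payment: 5
  refund: 3
  withdrawal: 2

Note: HAVING filters groups after aggregation, WHERE filters rows before.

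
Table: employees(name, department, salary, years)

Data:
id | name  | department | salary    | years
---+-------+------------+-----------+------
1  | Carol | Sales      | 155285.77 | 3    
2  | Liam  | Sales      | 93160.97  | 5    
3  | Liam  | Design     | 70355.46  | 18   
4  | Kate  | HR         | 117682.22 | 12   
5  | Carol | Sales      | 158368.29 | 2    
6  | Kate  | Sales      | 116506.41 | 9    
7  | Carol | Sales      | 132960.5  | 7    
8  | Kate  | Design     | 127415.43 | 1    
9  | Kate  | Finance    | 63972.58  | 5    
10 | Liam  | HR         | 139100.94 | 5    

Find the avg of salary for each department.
SELECT department, AVG(salary) as result
FROM employees
GROUP BY department

Result:
  Design: 98885.45
  Finance: 63972.58
  HR: 128391.58
  Sales: 131256.39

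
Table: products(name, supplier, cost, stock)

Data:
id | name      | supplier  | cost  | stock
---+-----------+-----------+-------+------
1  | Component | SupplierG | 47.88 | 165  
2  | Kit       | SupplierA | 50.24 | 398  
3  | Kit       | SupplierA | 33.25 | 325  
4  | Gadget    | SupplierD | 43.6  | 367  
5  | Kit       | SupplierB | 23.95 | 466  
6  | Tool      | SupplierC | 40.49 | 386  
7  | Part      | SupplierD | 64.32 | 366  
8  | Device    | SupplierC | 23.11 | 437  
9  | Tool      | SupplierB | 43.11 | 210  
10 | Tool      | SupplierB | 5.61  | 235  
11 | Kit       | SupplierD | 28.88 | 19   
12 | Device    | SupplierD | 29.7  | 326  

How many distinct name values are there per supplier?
SELECT supplier, COUNT(DISTINCT name)
FROM products
GROUP BY supplier

Result:
  SupplierA: 1 distinct
  SupplierB: 2 distinct
  SupplierC: 2 distinct
  SupplierD: 4 distinct
  SupplierG: 1 distinct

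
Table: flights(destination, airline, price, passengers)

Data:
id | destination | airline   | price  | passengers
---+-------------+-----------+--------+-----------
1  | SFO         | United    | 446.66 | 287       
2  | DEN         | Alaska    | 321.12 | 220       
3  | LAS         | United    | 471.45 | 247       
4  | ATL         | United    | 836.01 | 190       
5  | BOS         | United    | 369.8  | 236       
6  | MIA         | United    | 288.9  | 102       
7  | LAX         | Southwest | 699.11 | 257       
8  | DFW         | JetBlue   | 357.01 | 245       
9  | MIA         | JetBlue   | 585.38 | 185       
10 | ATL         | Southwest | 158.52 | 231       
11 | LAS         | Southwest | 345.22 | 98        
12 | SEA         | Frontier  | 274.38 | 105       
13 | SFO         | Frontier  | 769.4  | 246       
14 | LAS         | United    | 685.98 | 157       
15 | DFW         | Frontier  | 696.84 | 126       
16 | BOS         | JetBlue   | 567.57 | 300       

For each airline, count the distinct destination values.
SELECT airline, COUNT(DISTINCT destination)
FROM flights
GROUP BY airline

Result:
  Alaska: 1 distinct
  Frontier: 3 distinct
  JetBlue: 3 distinct
  Southwest: 3 distinct
  United: 5 distinct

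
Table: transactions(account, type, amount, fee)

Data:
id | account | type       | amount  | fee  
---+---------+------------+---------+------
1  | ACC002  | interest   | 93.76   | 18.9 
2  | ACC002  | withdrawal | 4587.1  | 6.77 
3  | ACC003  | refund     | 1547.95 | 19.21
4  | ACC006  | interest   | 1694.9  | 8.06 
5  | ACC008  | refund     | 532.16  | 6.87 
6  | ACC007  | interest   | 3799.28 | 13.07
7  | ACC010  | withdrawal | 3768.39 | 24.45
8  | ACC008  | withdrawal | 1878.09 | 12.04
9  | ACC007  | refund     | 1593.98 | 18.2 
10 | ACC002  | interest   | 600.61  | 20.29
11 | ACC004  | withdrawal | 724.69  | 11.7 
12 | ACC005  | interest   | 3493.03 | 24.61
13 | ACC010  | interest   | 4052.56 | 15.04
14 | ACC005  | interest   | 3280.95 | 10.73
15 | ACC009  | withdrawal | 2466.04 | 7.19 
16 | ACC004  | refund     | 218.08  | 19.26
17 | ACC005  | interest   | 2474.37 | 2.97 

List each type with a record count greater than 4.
SELECT type, COUNT(*) as cnt
FROM transactions
GROUP BY type
HAVING COUNT(*) > 4

Result:
  interest: 8
  withdrawal: 5

Note: HAVING filters groups after aggregation, WHERE filters rows before.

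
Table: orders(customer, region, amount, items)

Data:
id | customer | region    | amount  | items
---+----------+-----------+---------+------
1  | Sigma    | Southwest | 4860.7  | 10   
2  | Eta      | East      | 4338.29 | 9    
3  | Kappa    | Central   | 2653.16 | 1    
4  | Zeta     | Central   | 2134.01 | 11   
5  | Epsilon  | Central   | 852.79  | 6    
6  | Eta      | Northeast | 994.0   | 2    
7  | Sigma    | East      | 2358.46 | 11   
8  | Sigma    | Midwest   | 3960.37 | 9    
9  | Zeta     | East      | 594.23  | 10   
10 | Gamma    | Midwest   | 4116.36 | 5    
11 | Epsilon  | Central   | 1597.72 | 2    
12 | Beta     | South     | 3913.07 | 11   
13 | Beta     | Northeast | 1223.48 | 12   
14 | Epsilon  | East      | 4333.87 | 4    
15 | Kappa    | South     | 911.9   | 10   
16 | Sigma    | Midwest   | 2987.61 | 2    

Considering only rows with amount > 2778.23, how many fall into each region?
SELECT region, COUNT(*)
FROM orders
WHERE amount > 2778.23
GROUP BY region

Note: WHERE filters rows before grouping.

Result:
  East: 2
  Midwest: 3
  South: 1
  Southwest: 1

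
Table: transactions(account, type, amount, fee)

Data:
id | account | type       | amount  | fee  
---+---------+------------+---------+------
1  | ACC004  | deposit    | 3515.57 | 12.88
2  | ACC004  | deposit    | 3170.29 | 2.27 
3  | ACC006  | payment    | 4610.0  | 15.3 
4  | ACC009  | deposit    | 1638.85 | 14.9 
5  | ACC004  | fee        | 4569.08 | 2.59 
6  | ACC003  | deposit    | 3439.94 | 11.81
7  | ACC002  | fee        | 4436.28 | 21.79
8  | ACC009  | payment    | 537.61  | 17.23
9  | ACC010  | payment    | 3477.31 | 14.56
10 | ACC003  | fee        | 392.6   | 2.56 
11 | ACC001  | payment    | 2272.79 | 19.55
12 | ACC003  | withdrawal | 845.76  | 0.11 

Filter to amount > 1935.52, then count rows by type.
SELECT type, COUNT(*)
FROM transactions
WHERE amount > 1935.52
GROUP BY type

Note: WHERE filters rows before grouping.

Result:
  deposit: 3
  fee: 2
  payment: 3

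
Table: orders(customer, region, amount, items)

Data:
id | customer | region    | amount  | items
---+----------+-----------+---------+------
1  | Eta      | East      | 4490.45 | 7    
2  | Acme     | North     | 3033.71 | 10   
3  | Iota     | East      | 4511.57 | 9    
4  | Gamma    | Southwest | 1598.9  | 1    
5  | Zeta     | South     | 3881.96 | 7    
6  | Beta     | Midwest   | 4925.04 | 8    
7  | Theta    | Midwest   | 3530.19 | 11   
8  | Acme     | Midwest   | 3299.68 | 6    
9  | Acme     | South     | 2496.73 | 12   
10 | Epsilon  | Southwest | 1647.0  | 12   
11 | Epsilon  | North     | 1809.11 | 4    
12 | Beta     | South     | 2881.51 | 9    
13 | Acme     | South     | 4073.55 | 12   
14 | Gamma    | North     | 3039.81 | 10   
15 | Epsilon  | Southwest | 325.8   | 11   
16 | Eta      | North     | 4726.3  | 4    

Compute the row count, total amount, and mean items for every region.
SELECT region,
       COUNT(*) as cnt,
       SUM(amount) as total_amount,
       AVG(items) as avg_items
FROM orders
GROUP BY region

Result:
  East: 2 records, 9002.02 total amount, 8.00 avg items
  Midwest: 3 records, 11754.91 total amount, 8.33 avg items
  North: 4 records, 12608.93 total amount, 7.00 avg items
  South: 4 records, 13333.75 total amount, 10.00 avg items
  Southwest: 3 records, 3571.70 total amount, 8.00 avg items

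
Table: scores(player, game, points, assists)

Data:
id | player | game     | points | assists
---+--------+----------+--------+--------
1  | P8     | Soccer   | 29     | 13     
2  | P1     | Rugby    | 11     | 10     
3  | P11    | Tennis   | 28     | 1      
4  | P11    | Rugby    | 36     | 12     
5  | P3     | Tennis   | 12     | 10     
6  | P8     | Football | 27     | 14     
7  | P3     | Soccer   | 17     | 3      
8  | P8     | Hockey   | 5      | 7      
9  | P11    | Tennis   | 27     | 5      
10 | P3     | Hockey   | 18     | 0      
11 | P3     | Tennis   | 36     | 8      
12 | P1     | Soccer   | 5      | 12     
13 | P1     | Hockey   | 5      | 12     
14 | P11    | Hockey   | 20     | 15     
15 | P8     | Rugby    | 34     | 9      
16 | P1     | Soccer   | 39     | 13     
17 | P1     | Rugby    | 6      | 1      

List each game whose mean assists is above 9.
SELECT game, AVG(assists)
FROM scores
GROUP BY game
HAVING AVG(assists) > 9

Result:
  Football: avg=14.00
  Soccer: avg=10.25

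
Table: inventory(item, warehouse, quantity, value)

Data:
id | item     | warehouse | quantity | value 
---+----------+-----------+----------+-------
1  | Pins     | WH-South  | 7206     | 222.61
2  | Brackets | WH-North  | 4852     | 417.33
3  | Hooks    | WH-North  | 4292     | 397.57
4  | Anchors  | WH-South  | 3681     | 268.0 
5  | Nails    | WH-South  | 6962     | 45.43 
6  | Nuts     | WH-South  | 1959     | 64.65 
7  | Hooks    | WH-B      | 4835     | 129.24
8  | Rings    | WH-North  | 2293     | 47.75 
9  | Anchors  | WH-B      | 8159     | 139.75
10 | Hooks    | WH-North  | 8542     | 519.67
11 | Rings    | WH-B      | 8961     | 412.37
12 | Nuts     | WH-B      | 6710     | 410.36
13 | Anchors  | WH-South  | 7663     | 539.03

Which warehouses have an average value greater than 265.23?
SELECT warehouse, AVG(value)
FROM inventory
GROUP BY warehouse
HAVING AVG(value) > 265.23

Result:
  WH-B: avg=272.93
  WH-North: avg=345.58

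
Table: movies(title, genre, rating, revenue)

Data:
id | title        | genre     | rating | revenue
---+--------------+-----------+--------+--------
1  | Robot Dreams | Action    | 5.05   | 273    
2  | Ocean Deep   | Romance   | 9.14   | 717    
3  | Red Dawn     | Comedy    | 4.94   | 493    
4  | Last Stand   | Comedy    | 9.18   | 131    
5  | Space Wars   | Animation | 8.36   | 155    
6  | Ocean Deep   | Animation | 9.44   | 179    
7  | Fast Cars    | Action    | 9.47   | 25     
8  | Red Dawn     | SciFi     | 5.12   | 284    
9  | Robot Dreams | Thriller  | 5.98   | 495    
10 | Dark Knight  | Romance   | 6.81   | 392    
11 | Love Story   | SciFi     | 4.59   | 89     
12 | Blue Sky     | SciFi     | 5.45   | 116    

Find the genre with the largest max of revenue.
SELECT genre, MAX(revenue) as val
FROM movies
GROUP BY genre
ORDER BY val DESC
LIMIT 1

Result: Romance with max(revenue) = 717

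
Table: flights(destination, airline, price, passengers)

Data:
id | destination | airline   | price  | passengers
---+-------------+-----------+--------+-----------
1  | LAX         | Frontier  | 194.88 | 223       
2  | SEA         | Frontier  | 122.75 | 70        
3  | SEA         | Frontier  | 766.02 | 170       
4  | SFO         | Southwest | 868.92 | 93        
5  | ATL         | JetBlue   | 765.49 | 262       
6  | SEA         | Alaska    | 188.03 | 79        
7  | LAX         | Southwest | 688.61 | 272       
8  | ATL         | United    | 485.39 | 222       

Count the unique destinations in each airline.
SELECT airline, COUNT(DISTINCT destination)
FROM flights
GROUP BY airline

Result:
  Alaska: 1 distinct
  Frontier: 2 distinct
  JetBlue: 1 distinct
  Southwest: 2 distinct
  United: 1 distinct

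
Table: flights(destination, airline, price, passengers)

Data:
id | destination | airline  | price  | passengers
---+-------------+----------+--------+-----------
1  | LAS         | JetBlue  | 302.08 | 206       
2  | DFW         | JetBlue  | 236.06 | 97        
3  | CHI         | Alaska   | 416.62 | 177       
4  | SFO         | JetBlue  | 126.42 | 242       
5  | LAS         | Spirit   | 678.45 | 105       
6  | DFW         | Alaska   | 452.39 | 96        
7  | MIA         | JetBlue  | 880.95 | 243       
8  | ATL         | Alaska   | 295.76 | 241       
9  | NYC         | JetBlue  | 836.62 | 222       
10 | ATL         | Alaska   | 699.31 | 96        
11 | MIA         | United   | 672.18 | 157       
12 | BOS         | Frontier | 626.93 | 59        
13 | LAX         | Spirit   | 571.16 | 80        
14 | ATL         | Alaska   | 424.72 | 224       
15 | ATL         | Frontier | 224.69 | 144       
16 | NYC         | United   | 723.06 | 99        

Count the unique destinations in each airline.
SELECT airline, COUNT(DISTINCT destination)
FROM flights
GROUP BY airline

Result:
  Alaska: 3 distinct
  Frontier: 2 distinct
  JetBlue: 5 distinct
  Spirit: 2 distinct
  United: 2 distinct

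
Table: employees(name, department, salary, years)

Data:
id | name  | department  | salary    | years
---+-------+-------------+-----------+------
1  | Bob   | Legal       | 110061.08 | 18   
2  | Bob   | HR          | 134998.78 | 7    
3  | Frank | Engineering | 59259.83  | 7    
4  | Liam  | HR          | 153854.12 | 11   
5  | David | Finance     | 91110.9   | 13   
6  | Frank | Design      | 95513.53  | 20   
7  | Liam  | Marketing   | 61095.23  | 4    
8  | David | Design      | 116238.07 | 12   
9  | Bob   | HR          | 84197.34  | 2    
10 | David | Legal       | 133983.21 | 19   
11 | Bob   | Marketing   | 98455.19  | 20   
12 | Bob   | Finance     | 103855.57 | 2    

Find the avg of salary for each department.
SELECT department, AVG(salary) as result
FROM employees
GROUP BY department

Result:
  Design: 105875.80
  Engineering: 59259.83
  Finance: 97483.24
  HR: 124350.08
  Legal: 122022.15
  Marketing: 79775.21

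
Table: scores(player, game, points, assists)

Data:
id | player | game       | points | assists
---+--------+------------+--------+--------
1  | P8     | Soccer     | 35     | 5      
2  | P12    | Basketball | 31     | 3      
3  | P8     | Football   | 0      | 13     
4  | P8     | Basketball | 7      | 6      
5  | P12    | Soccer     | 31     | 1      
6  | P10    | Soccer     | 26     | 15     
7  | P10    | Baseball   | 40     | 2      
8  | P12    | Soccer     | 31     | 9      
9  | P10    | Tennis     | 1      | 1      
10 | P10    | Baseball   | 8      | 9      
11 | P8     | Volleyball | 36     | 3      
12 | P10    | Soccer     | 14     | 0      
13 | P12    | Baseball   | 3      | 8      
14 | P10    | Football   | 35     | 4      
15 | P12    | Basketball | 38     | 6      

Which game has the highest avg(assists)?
SELECT game, AVG(assists) as val
FROM scores
GROUP BY game
ORDER BY val DESC
LIMIT 1

Result: Football with avg(assists) = 8.50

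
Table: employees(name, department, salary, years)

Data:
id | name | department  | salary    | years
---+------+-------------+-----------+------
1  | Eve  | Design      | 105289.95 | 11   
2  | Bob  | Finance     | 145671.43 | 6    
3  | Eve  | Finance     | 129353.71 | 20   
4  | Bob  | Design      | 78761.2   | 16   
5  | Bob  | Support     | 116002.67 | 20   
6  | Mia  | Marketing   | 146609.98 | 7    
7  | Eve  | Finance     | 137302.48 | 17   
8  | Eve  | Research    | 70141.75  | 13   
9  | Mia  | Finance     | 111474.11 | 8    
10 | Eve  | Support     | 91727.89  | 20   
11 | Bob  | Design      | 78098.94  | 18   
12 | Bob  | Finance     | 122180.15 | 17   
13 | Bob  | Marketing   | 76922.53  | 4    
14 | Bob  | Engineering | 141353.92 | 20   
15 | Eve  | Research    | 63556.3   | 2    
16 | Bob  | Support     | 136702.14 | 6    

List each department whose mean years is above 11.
SELECT department, AVG(years)
FROM employees
GROUP BY department
HAVING AVG(years) > 11

Result:
  Design: avg=15.00
  Engineering: avg=20.00
  Finance: avg=13.60
  Support: avg=15.33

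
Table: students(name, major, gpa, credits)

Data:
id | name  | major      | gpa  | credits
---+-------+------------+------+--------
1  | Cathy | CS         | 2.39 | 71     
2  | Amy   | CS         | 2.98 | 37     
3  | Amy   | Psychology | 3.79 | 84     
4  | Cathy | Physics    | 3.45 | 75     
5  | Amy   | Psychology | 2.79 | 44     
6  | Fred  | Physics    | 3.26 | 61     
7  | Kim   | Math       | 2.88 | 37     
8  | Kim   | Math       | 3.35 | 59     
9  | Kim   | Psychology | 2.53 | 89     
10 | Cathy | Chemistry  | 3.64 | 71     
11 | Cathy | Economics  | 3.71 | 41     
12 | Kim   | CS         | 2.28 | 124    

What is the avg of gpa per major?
SELECT major, AVG(gpa) as result
FROM students
GROUP BY major

Result:
  CS: 2.55
  Chemistry: 3.64
  Economics: 3.71
  Math: 3.12
  Physics: 3.36
  Psychology: 3.04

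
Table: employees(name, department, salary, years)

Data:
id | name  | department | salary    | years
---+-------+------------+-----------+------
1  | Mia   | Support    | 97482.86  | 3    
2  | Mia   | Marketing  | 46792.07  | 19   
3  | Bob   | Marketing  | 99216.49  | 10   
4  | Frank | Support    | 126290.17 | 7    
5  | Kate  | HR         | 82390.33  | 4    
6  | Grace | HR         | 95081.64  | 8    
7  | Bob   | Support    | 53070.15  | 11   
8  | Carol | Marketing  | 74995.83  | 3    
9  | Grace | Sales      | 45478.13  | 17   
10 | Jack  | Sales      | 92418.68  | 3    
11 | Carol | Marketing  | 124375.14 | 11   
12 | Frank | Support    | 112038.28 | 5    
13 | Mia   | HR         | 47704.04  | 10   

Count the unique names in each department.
SELECT department, COUNT(DISTINCT name)
FROM employees
GROUP BY department

Result:
  HR: 3 distinct
  Marketing: 3 distinct
  Sales: 2 distinct
  Support: 3 distinct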